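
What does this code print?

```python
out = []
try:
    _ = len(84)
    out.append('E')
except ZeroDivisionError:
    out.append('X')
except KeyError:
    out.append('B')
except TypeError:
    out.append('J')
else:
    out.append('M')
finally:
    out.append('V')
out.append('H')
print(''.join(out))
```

Execution trace: 'J' (except TypeError) → 'V' (finally) → 'H' (after the try/except). Output: JVH

Answer: JVH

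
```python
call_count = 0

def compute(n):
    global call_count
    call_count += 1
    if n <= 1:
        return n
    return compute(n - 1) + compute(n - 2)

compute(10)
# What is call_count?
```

Calls(n) = 1 + Calls(n-1) + Calls(n-2); Calls(0)=Calls(1)=1. For n=10 this gives 177.

Answer: 177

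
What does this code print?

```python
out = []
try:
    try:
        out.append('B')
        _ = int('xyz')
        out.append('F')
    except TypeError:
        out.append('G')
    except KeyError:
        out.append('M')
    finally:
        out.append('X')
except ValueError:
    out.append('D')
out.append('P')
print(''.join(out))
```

Execution trace: 'B' (try body) → 'X' (finally) → 'D' (outer except ValueError) → 'P' (after the try/except). Output: BXDP

Answer: BXDP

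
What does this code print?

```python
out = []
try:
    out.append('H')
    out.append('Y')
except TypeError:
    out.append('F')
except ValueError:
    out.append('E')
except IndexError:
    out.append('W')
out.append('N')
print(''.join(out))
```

Execution trace: 'H' (try body) → 'Y' (try body, no exception) → 'N' (after the try/except). Output: HYN

Answer: HYN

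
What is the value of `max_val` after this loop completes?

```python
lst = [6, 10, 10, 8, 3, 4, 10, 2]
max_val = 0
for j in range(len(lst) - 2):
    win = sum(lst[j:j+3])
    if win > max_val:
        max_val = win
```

Max sum of 3-element window in [6, 10, 10, 8, 3, 4, 10, 2]
`max_val` takes the values: 0 → 26 → 28

Answer: 28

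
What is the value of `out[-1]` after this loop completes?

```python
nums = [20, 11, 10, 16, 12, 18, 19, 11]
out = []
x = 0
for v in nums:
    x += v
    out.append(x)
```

Cumulative sum ends at 117
`out` takes the values: [] → [20] → [20, 31] → [20, 31, 41] → [20, 31, 41, 57] → [20, 31, 41, 57, 69] → [20, 31, 41, 57, 69, 87] → [20, 31, 41, 57, 69, 87, 106] → [20, 31, 41, 57, 69, 87, 106, 117]
So `out[-1]` = 117

Answer: 117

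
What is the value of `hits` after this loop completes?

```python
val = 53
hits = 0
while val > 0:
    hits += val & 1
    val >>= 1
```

Count set bits in 53 (binary: 0b110101)
`hits` takes the values: 0 → 1 → 2 → 3 → 4

Answer: 4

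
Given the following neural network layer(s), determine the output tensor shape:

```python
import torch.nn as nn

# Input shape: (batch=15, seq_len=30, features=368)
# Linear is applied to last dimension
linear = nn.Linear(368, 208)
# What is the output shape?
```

Input: (15, 30, 368) -> Output: (15, 30, 208)

Answer: (15, 30, 208)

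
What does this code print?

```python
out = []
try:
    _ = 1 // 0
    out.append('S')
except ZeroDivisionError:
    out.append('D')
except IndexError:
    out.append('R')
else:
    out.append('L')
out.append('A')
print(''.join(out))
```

Execution trace: 'D' (except ZeroDivisionError) → 'A' (after the try/except). Output: DA

Answer: DA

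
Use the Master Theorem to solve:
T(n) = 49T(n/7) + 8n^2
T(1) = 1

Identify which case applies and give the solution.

a=49, b=7, f(n)=8n^2. log_7(49) = 2. Since c=2 = 2, Case 2 applies: T(n) = Θ(n^log_b(a) · log n) = O(n^2 log n).

Answer: O(n^2 log n) - Case 2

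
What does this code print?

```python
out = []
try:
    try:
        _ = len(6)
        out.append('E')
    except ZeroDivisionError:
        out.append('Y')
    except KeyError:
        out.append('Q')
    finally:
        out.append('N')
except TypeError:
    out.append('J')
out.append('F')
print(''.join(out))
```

Execution trace: 'N' (finally) → 'J' (outer except TypeError) → 'F' (after the try/except). Output: NJF

Answer: NJF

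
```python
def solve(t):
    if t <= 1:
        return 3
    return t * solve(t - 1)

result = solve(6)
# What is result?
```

solve(6) = 6 * 5 * 4 * 3 * 2 * 3 = 2160

Answer: 2160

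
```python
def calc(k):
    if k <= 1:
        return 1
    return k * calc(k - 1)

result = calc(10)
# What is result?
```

calc(10) = 10 * 9 * 8 * 7 * 6 * 5 * 4 * 3 * 2 * 1 = 3628800

Answer: 3628800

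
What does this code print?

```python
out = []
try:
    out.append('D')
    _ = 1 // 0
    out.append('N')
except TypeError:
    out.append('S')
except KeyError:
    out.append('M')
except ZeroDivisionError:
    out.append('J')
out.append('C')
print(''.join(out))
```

Execution trace: 'D' (try body) → 'J' (except ZeroDivisionError) → 'C' (after the try/except). Output: DJC

Answer: DJC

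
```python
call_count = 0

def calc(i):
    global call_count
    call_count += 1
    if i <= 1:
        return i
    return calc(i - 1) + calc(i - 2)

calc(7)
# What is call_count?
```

Calls(i) = 1 + Calls(i-1) + Calls(i-2); Calls(0)=Calls(1)=1. For i=7 this gives 41.

Answer: 41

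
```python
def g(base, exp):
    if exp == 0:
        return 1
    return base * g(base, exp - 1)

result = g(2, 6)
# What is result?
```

g(2, 6) = 2 * 2 * 2 * 2 * 2 * 2 = 64

Answer: 64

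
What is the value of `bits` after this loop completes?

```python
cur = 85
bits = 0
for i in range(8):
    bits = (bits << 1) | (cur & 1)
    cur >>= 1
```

Reverse lowest 8 bits of 85
`bits` takes the values: 0 → 1 → 2 → 5 → 10 → 21 → 42 → 85 → 170

Answer: 170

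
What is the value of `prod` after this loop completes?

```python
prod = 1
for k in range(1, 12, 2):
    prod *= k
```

Product of 1, 3, 5, ... up to 11
`prod` takes the values: 1 → 3 → 15 → 105 → 945 → 10395

Answer: 10395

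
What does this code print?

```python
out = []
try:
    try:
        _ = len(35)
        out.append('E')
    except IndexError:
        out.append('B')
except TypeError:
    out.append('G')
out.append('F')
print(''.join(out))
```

Execution trace: 'G' (outer except TypeError) → 'F' (after the try/except). Output: GF

Answer: GF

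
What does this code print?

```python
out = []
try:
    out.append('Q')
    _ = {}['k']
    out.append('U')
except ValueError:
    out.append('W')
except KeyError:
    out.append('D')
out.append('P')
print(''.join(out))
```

Execution trace: 'Q' (try body) → 'D' (except KeyError) → 'P' (after the try/except). Output: QDP

Answer: QDP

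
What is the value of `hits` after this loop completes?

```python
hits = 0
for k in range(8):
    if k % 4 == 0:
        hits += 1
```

Count numbers divisible by 4 in range(8)
`hits` takes the values: 0 → 1 → 2

Answer: 2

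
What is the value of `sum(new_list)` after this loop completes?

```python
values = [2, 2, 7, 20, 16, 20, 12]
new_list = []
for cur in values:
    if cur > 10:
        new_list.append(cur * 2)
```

Sum of doubled values > 10
`new_list` takes the values: [] → [40] → [40, 32] → [40, 32, 40] → [40, 32, 40, 24]
So `sum(new_list)` = 136

Answer: 136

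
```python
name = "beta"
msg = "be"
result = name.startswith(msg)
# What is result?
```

Trace:
`name = "beta"` → name = 'beta'
`msg = "be"` → msg = 'be'
`result = name.startswith(msg)` → result = True
So result = True

Answer: True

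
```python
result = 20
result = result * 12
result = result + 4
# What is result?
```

Trace:
`result = 20` → result = 20
`result = result * 12` → result = 240
`result = result + 4` → result = 244
So result = 244

Answer: 244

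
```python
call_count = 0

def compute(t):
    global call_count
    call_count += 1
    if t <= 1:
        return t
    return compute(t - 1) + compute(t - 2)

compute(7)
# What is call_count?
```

Calls(t) = 1 + Calls(t-1) + Calls(t-2); Calls(0)=Calls(1)=1. For t=7 this gives 41.

Answer: 41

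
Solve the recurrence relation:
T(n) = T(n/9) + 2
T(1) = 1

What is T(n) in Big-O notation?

Each step divides n by 9 and adds 2. After log_9(n) steps we reach T(1)=1. So T(n) = 2·log_9(n) + 1 = O(log n).

Answer: O(log n)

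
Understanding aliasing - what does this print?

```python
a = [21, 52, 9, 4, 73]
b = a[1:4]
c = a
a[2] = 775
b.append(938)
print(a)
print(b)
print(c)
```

Key concept: slice vs alias.
Step by step:
`a = [21, 52, 9, 4, 73]` → a = [21, 52, 9, 4, 73]
`b = a[1:4]` → b = [52, 9, 4]
`c = a` → c = [21, 52, 9, 4, 73] (same object as a)
`a[2] = 775` → a = [21, 52, 775, 4, 73] (same object as c); c = [21, 52, 775, 4, 73] (same object as a)
`b.append(938)` → b = [52, 9, 4, 938]
`print(a)` → prints [21, 52, 775, 4, 73]
`print(b)` → prints [52, 9, 4, 938]
`print(c)` → prints [21, 52, 775, 4, 73]

Answer:
[21, 52, 775, 4, 73]
[52, 9, 4, 938]
[21, 52, 775, 4, 73]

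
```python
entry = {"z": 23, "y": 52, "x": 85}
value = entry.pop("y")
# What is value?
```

Trace:
`entry = {"z": 23, "y": 52, "x": 85}` → entry = {'z': 23, 'y': 52, 'x': 85}
`value = entry.pop("y")` → entry = {'z': 23, 'x': 85}; value = 52
So value = 52

Answer: 52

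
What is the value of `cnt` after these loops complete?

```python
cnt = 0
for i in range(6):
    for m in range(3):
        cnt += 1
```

6 * 3 = 18
`cnt` takes the values: 0 → 1 → 2 → 3 → 4 → 5 → 6 → 7 → 8 → 9 → 10 → 11 → 12 → 13 → 14 → 15 → 16 → 17 → 18

Answer: 18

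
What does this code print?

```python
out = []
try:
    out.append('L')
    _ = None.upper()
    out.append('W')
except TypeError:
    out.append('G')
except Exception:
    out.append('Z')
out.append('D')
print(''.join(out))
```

Execution trace: 'L' (try body) → 'Z' (except Exception) → 'D' (after the try/except). Output: LZD

Answer: LZD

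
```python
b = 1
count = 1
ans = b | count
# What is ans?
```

Trace:
`b = 1` → b = 1
`count = 1` → count = 1
`ans = b | count` → ans = 1
So ans = 1

Answer: 1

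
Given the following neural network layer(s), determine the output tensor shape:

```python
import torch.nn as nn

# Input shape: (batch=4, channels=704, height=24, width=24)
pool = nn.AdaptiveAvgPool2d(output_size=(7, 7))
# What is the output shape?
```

Input: (4, 704, 24, 24) -> Output: (4, 704, 7, 7)

Answer: (4, 704, 7, 7)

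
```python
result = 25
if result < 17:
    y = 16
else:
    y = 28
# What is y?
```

Trace:
`result = 25` → result = 25
`if result < 17: ...` → result < 17 is False, take else branch → y = 28
So y = 28

Answer: 28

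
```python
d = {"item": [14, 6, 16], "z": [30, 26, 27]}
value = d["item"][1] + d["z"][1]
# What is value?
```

Trace:
`d = {"item": [14, 6, 16], "z": [30, 26, 27]}` → d = {'item': [14, 6, 16], 'z': [30, 26, 27]}
`value = d["item"][1] + d["z"][1]` → value = 32
So value = 32

Answer: 32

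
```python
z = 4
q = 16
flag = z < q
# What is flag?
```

Trace:
`z = 4` → z = 4
`q = 16` → q = 16
`flag = z < q` → flag = True
So flag = True

Answer: True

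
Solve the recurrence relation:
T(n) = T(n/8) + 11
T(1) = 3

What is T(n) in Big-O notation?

Each step divides n by 8 and adds 11. After log_8(n) steps we reach T(1)=3. So T(n) = 11·log_8(n) + 3 = O(log n).

Answer: O(log n)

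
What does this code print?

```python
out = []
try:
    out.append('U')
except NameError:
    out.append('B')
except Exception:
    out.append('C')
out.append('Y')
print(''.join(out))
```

Execution trace: 'U' (try body, no exception) → 'Y' (after the try/except). Output: UY

Answer: UY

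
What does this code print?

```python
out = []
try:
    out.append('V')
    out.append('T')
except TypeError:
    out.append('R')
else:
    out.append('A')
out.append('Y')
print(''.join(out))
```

Execution trace: 'V' (try body) → 'T' (try body, no exception) → 'A' (else) → 'Y' (after the try/except). Output: VTAY

Answer: VTAY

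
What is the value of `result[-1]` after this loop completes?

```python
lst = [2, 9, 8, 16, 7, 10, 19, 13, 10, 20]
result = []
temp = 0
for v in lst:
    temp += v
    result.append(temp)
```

Cumulative sum ends at 114
`result` takes the values: [] → [2] → [2, 11] → [2, 11, 19] → [2, 11, 19, 35] → [2, 11, 19, 35, 42] → [2, 11, 19, 35, 42, 52] → [2, 11, 19, 35, 42, 52, 71] → [2, 11, 19, 35, 42, 52, 71, 84] → [2, 11, 19, 35, 42, 52, 71, 84, 94] → [2, 11, 19, 35, 42, 52, 71, 84, 94, 114]
So `result[-1]` = 114

Answer: 114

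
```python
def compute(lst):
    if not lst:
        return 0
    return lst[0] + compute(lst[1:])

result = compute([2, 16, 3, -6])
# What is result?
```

2 + 16 + 3 + (-6) + 0 = 15

Answer: 15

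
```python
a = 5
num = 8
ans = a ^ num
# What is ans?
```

Trace:
`a = 5` → a = 5
`num = 8` → num = 8
`ans = a ^ num` → ans = 13
So ans = 13

Answer: 13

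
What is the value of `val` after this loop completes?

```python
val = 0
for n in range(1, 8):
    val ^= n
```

XOR of 1 to 7
`val` takes the values: 0 → 1 → 3 → 0 → 4 → 1 → 7 → 0

Answer: 0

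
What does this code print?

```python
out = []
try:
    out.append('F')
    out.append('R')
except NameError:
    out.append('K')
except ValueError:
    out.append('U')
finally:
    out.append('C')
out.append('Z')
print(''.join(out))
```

Execution trace: 'F' (try body) → 'R' (try body, no exception) → 'C' (finally) → 'Z' (after the try/except). Output: FRCZ

Answer: FRCZ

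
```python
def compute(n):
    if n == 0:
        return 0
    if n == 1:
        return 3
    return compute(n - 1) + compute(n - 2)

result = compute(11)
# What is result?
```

Build up from base cases: compute(0)=0, compute(1)=3, compute(2)=3, compute(3)=6, compute(4)=9, compute(5)=15, compute(6)=24, ..., compute(11)=267

Answer: 267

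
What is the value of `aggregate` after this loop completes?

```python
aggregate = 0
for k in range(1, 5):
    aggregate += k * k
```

Sum of squares 1² to 4² = 30
`aggregate` takes the values: 0 → 1 → 5 → 14 → 30

Answer: 30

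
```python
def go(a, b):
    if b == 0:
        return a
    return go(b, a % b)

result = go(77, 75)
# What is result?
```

go(77, 75) -> go(75, 2) -> go(2, 1) -> go(1, 0) -> 1

Answer: 1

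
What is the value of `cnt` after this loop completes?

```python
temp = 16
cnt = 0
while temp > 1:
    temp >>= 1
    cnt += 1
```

Count right shifts until 1
`cnt` takes the values: 0 → 1 → 2 → 3 → 4

Answer: 4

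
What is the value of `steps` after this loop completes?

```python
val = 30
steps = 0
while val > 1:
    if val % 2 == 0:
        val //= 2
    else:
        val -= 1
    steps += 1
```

Steps to reduce 30 to 1
`steps` takes the values: 0 → 1 → 2 → 3 → 4 → 5 → 6 → 7

Answer: 7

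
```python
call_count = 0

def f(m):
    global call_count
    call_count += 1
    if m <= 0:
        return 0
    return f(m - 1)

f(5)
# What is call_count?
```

Linear recursion stepping by 1: 6 calls from m=5 down to ≤0.

Answer: 6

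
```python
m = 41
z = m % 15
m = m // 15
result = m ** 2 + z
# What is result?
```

Trace:
`m = 41` → m = 41
`z = m % 15` → z = 11
`m = m // 15` → m = 2
`result = m ** 2 + z` → result = 15
So result = 15

Answer: 15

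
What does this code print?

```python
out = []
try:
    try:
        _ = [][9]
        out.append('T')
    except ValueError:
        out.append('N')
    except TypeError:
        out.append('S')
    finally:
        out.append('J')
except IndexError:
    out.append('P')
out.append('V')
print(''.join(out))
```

Execution trace: 'J' (finally) → 'P' (outer except IndexError) → 'V' (after the try/except). Output: JPV

Answer: JPV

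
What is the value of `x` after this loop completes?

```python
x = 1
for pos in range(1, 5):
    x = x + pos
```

Start at 1, add 1 through 4
`x` takes the values: 1 → 2 → 4 → 7 → 11

Answer: 11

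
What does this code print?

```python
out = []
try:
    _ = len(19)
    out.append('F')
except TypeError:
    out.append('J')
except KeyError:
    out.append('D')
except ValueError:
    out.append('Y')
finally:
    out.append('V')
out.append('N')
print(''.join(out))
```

Execution trace: 'J' (except TypeError) → 'V' (finally) → 'N' (after the try/except). Output: JVN

Answer: JVN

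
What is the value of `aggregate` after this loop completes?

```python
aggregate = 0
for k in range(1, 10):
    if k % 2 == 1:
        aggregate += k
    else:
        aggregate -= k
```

Add odd, subtract even
`aggregate` takes the values: 0 → 1 → -1 → 2 → -2 → 3 → -3 → 4 → -4 → 5

Answer: 5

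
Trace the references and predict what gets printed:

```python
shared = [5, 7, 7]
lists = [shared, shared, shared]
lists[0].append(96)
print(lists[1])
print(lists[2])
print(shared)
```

Key concept: list of same reference.
Step by step:
`shared = [5, 7, 7]` → shared = [5, 7, 7]
`lists = [shared, shared, shared]` → lists = [[5, 7, 7], [5, 7, 7], [5, 7, 7]]
`lists[0].append(96)` → shared = [5, 7, 7, 96]; lists = [[5, 7, 7, 96], [5, 7, 7, 96], [5, 7, 7, 96]]
`print(lists[1])` → prints [5, 7, 7, 96]
`print(lists[2])` → prints [5, 7, 7, 96]
`print(shared)` → prints [5, 7, 7, 96]

Answer:
[5, 7, 7, 96]
[5, 7, 7, 96]
[5, 7, 7, 96]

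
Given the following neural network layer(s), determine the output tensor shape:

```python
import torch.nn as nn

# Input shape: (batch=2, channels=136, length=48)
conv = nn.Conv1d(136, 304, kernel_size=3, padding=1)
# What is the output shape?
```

Input: (2, 136, 48) -> Output: (2, 304, 48)

Answer: (2, 304, 48)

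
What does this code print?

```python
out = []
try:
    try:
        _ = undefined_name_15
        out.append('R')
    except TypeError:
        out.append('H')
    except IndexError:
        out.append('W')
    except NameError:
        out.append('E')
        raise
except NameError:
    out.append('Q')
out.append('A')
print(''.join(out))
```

Execution trace: 'E' (inner except NameError) → 'Q' (outer except NameError) → 'A' (after the try/except). Output: EQA

Answer: EQA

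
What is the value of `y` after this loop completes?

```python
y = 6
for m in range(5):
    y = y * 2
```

Multiply by 2, 5 times: 6 * 2^5 = 192
`y` takes the values: 6 → 12 → 24 → 48 → 96 → 192

Answer: 192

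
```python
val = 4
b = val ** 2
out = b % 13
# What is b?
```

Trace:
`val = 4` → val = 4
`b = val ** 2` → b = 16
`out = b % 13` → out = 3
So b = 16

Answer: 16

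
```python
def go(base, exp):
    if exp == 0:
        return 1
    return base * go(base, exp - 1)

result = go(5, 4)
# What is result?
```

go(5, 4) = 5 * 5 * 5 * 5 = 625

Answer: 625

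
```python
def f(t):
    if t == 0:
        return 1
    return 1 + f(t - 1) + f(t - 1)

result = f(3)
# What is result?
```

f(t) = 1 + 2·f(t-1), f(0)=1. Closed form: (1+1)·2^3 - 1 = 15.

Answer: 15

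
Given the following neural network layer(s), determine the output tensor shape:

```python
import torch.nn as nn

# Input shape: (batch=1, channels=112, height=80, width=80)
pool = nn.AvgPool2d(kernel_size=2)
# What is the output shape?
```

Input: (1, 112, 80, 80) -> Output: (1, 112, 40, 40)

Answer: (1, 112, 40, 40)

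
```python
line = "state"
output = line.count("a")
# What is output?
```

Trace:
`line = "state"` → line = 'state'
`output = line.count("a")` → output = 1
So output = 1

Answer: 1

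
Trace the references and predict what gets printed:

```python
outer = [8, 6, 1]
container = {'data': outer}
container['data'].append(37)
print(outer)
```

Key concept: dict holds reference to list.
Step by step:
`outer = [8, 6, 1]` → outer = [8, 6, 1]
`container = {'data': outer}` → container = {'data': [8, 6, 1]}
`container['data'].append(37)` → outer = [8, 6, 1, 37]; container = {'data': [8, 6, 1, 37]}
`print(outer)` → prints [8, 6, 1, 37]

Answer: [8, 6, 1, 37]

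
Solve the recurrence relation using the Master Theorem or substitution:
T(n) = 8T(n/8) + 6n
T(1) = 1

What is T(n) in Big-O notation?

By Master Theorem: a=8, b=8, f(n)=6n. Since log_8(8) = 1 and f(n) = Θ(n^1), Case 2 applies. T(n) = O(n log n).

Answer: O(n log n)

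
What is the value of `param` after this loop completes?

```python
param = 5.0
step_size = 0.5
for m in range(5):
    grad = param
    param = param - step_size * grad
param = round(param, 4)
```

Gradient descent: w = 5.0 * (1 - 0.5)^5
`param` takes the values: 5.0 → 2.5 → 1.25 → 0.625 → 0.3125 → 0.15625 → 0.1562

Answer: 0.1562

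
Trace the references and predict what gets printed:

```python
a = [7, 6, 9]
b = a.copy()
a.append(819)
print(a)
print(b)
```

Key concept: list.copy() creates independent copy.
Step by step:
`a = [7, 6, 9]` → a = [7, 6, 9]
`b = a.copy()` → b = [7, 6, 9]
`a.append(819)` → a = [7, 6, 9, 819]
`print(a)` → prints [7, 6, 9, 819]
`print(b)` → prints [7, 6, 9]

Answer:
[7, 6, 9, 819]
[7, 6, 9]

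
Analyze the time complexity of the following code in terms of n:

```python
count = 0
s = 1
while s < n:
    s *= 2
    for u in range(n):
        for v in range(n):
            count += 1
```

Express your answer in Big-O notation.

Each loop level contributes: log n × n × n. Multiplying the contributions gives O(n^2 log n).

Answer: O(n^2 log n)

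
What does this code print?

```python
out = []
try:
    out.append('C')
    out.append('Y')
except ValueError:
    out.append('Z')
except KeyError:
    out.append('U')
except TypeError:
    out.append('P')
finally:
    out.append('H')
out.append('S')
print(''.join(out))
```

Execution trace: 'C' (try body) → 'Y' (try body, no exception) → 'H' (finally) → 'S' (after the try/except). Output: CYHS

Answer: CYHS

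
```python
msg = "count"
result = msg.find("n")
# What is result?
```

Trace:
`msg = "count"` → msg = 'count'
`result = msg.find("n")` → result = 3
So result = 3

Answer: 3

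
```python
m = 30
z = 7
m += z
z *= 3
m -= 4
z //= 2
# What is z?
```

Trace:
`m = 30` → m = 30
`z = 7` → z = 7
`m += z` → m = 37
`z *= 3` → z = 21
`m -= 4` → m = 33
`z //= 2` → z = 10
So z = 10

Answer: 10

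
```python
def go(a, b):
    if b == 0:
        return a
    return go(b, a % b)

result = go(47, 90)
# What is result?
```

go(47, 90) -> go(90, 47) -> go(47, 43) -> go(43, 4) -> go(4, 3) -> go(3, 1) -> go(1, 0) -> 1

Answer: 1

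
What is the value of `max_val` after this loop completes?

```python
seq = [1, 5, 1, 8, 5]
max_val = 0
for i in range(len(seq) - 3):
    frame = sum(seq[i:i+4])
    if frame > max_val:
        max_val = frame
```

Max sum of 4-element window in [1, 5, 1, 8, 5]
`max_val` takes the values: 0 → 15 → 19

Answer: 19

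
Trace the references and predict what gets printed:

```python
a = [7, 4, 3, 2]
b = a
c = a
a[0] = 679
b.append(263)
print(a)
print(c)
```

Key concept: multiple aliases.
Step by step:
`a = [7, 4, 3, 2]` → a = [7, 4, 3, 2]
`b = a` → b = [7, 4, 3, 2] (same object as a)
`c = a` → c = [7, 4, 3, 2] (same object as a, b)
`a[0] = 679` → a = [679, 4, 3, 2] (same object as b, c); b = [679, 4, 3, 2] (same object as a, c); c = [679, 4, 3, 2] (same object as a, b)
`b.append(263)` → a = [679, 4, 3, 2, 263] (same object as b, c); b = [679, 4, 3, 2, 263] (same object as a, c); c = [679, 4, 3, 2, 263] (same object as a, b)
`print(a)` → prints [679, 4, 3, 2, 263]
`print(c)` → prints [679, 4, 3, 2, 263]

Answer:
[679, 4, 3, 2, 263]
[679, 4, 3, 2, 263]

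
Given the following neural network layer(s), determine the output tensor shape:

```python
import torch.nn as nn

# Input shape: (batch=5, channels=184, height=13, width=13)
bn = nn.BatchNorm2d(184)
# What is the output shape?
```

Input: (5, 184, 13, 13) -> Output: (5, 184, 13, 13)

Answer: (5, 184, 13, 13)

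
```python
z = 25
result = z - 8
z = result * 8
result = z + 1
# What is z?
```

Trace:
`z = 25` → z = 25
`result = z - 8` → result = 17
`z = result * 8` → z = 136
`result = z + 1` → result = 137
So z = 136

Answer: 136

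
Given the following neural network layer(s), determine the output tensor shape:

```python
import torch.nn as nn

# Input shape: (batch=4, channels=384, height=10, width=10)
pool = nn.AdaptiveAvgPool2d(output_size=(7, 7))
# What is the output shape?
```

Input: (4, 384, 10, 10) -> Output: (4, 384, 7, 7)

Answer: (4, 384, 7, 7)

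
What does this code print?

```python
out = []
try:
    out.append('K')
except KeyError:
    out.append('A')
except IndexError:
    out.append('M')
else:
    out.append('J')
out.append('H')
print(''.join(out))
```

Execution trace: 'K' (try body, no exception) → 'J' (else) → 'H' (after the try/except). Output: KJH

Answer: KJH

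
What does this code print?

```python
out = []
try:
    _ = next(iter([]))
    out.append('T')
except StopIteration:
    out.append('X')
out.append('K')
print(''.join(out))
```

Execution trace: 'X' (except StopIteration) → 'K' (after the try/except). Output: XK

Answer: XK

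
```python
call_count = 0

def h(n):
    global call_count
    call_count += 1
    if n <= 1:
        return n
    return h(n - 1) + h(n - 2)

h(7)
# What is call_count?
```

Calls(n) = 1 + Calls(n-1) + Calls(n-2); Calls(0)=Calls(1)=1. For n=7 this gives 41.

Answer: 41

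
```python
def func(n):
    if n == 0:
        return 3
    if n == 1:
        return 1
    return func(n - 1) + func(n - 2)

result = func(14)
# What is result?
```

Build up from base cases: func(0)=3, func(1)=1, func(2)=4, func(3)=5, func(4)=9, func(5)=14, func(6)=23, ..., func(14)=1076

Answer: 1076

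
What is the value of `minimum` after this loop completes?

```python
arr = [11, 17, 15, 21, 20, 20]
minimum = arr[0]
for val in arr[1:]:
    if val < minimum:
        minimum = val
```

Minimum of [11, 17, 15, 21, 20, 20]
`minimum` takes the values: 11

Answer: 11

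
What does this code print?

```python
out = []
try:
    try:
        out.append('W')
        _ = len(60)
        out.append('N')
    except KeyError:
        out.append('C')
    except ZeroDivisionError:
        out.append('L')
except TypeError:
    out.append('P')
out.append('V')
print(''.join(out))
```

Execution trace: 'W' (try body) → 'P' (outer except TypeError) → 'V' (after the try/except). Output: WPV

Answer: WPV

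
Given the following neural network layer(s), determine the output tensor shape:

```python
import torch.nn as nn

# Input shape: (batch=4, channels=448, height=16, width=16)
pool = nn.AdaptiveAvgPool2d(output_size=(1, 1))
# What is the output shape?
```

Input: (4, 448, 16, 16) -> Output: (4, 448, 1, 1)

Answer: (4, 448, 1, 1)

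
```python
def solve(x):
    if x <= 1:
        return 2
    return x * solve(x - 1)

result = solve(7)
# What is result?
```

solve(7) = 7 * 6 * 5 * 4 * 3 * 2 * 2 = 10080

Answer: 10080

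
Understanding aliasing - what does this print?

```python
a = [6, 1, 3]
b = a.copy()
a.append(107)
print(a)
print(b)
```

Key concept: list.copy() creates independent copy.
Step by step:
`a = [6, 1, 3]` → a = [6, 1, 3]
`b = a.copy()` → b = [6, 1, 3]
`a.append(107)` → a = [6, 1, 3, 107]
`print(a)` → prints [6, 1, 3, 107]
`print(b)` → prints [6, 1, 3]

Answer:
[6, 1, 3, 107]
[6, 1, 3]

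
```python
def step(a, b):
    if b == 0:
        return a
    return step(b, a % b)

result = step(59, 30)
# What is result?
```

step(59, 30) -> step(30, 29) -> step(29, 1) -> step(1, 0) -> 1

Answer: 1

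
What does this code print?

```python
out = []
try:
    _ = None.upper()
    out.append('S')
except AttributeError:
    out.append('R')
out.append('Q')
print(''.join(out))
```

Execution trace: 'R' (except AttributeError) → 'Q' (after the try/except). Output: RQ

Answer: RQ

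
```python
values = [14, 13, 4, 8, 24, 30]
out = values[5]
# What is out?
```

Trace:
`values = [14, 13, 4, 8, 24, 30]` → values = [14, 13, 4, 8, 24, 30]
`out = values[5]` → out = 30
So out = 30

Answer: 30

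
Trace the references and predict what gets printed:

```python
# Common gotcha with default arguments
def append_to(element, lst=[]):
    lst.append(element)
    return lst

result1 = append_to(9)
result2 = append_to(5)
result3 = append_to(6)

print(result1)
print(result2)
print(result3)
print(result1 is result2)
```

Key concept: mutable default argument gotcha.
Step by step:
`result1 = append_to(9)` → result1 = [9]
`result2 = append_to(5)` → result1 = [9, 5] (same object as result2); result2 = [9, 5] (same object as result1)
`result3 = append_to(6)` → result1 = [9, 5, 6] (same object as result2, result3); result2 = [9, 5, 6] (same object as result1, result3); result3 = [9, 5, 6] (same object as result1, result2)
`print(result1)` → prints [9, 5, 6]
`print(result2)` → prints [9, 5, 6]
`print(result3)` → prints [9, 5, 6]
`print(result1 is result2)` → prints True

Answer:
[9, 5, 6]
[9, 5, 6]
[9, 5, 6]
True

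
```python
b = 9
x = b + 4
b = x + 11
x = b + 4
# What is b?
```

Trace:
`b = 9` → b = 9
`x = b + 4` → x = 13
`b = x + 11` → b = 24
`x = b + 4` → x = 28
So b = 24

Answer: 24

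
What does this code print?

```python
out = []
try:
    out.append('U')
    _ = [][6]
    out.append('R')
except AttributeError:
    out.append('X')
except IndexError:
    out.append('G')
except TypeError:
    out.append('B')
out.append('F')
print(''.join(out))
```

Execution trace: 'U' (try body) → 'G' (except IndexError) → 'F' (after the try/except). Output: UGF

Answer: UGF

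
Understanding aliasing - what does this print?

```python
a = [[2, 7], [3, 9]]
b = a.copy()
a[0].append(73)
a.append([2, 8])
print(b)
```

Key concept: shallow copy with nested lists.
Step by step:
`a = [[2, 7], [3, 9]]` → a = [[2, 7], [3, 9]]
`b = a.copy()` → b = [[2, 7], [3, 9]]
`a[0].append(73)` → a = [[2, 7, 73], [3, 9]]; b = [[2, 7, 73], [3, 9]]
`a.append([2, 8])` → a = [[2, 7, 73], [3, 9], [2, 8]]
`print(b)` → prints [[2, 7, 73], [3, 9]]

Answer: [[2, 7, 73], [3, 9]]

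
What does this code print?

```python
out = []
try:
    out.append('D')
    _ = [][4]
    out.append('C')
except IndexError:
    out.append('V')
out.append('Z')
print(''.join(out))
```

Execution trace: 'D' (try body) → 'V' (except IndexError) → 'Z' (after the try/except). Output: DVZ

Answer: DVZ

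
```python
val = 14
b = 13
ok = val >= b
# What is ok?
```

Trace:
`val = 14` → val = 14
`b = 13` → b = 13
`ok = val >= b` → ok = True
So ok = True

Answer: True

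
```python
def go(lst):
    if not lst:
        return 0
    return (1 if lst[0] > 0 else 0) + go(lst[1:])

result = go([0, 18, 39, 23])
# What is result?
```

Count of positive elements in [0, 18, 39, 23] = 3

Answer: 3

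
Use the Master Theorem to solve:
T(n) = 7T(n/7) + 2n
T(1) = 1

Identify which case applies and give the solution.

a=7, b=7, f(n)=2n. log_7(7) = 1. Since c=1 = 1, Case 2 applies: T(n) = Θ(n^log_b(a) · log n) = O(n log n).

Answer: O(n log n) - Case 2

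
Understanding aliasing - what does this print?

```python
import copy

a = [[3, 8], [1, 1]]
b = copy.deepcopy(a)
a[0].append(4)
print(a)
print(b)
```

Key concept: deep copy is fully independent.
Step by step:
`a = [[3, 8], [1, 1]]` → a = [[3, 8], [1, 1]]
`b = copy.deepcopy(a)` → b = [[3, 8], [1, 1]]
`a[0].append(4)` → a = [[3, 8, 4], [1, 1]]
`print(a)` → prints [[3, 8, 4], [1, 1]]
`print(b)` → prints [[3, 8], [1, 1]]

Answer:
[[3, 8, 4], [1, 1]]
[[3, 8], [1, 1]]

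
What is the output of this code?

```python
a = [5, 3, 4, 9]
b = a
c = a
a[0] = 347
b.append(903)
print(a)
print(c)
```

Key concept: multiple aliases.
Step by step:
`a = [5, 3, 4, 9]` → a = [5, 3, 4, 9]
`b = a` → b = [5, 3, 4, 9] (same object as a)
`c = a` → c = [5, 3, 4, 9] (same object as a, b)
`a[0] = 347` → a = [347, 3, 4, 9] (same object as b, c); b = [347, 3, 4, 9] (same object as a, c); c = [347, 3, 4, 9] (same object as a, b)
`b.append(903)` → a = [347, 3, 4, 9, 903] (same object as b, c); b = [347, 3, 4, 9, 903] (same object as a, c); c = [347, 3, 4, 9, 903] (same object as a, b)
`print(a)` → prints [347, 3, 4, 9, 903]
`print(c)` → prints [347, 3, 4, 9, 903]

Answer:
[347, 3, 4, 9, 903]
[347, 3, 4, 9, 903]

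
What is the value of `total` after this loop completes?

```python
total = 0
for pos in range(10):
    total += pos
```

Sum of 0 to 9 = 45
`total` takes the values: 0 → 1 → 3 → 6 → 10 → 15 → 21 → 28 → 36 → 45

Answer: 45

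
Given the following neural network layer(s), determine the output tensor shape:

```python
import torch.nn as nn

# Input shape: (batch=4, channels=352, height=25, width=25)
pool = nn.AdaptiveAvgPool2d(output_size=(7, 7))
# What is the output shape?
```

Input: (4, 352, 25, 25) -> Output: (4, 352, 7, 7)

Answer: (4, 352, 7, 7)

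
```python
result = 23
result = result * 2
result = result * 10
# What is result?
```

Trace:
`result = 23` → result = 23
`result = result * 2` → result = 46
`result = result * 10` → result = 460
So result = 460

Answer: 460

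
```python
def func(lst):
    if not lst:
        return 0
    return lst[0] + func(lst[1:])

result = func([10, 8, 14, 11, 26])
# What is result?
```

10 + 8 + 14 + 11 + 26 + 0 = 69

Answer: 69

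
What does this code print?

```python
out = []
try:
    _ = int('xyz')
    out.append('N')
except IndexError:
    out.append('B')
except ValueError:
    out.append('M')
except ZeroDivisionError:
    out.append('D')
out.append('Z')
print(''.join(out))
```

Execution trace: 'M' (except ValueError) → 'Z' (after the try/except). Output: MZ

Answer: MZ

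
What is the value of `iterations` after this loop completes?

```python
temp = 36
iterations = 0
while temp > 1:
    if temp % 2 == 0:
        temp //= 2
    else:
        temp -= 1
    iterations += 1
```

Steps to reduce 36 to 1
`iterations` takes the values: 0 → 1 → 2 → 3 → 4 → 5 → 6

Answer: 6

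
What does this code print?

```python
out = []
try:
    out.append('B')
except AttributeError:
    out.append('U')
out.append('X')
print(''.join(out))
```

Execution trace: 'B' (try body, no exception) → 'X' (after the try/except). Output: BX

Answer: BX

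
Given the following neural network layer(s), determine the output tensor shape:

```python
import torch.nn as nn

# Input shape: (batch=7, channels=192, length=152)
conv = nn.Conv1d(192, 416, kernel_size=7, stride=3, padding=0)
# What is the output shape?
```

Input: (7, 192, 152) -> Output: (7, 416, 49)

Answer: (7, 416, 49)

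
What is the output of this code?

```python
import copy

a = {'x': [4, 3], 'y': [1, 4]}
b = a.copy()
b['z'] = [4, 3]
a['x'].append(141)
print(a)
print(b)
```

Key concept: shallow copy of dict with mutable values.
Step by step:
`a = {'x': [4, 3], 'y': [1, 4]}` → a = {'x': [4, 3], 'y': [1, 4]}
`b = a.copy()` → b = {'x': [4, 3], 'y': [1, 4]}
`b['z'] = [4, 3]` → b = {'x': [4, 3], 'y': [1, 4], 'z': [4, 3]}
`a['x'].append(141)` → a = {'x': [4, 3, 141], 'y': [1, 4]}; b = {'x': [4, 3, 141], 'y': [1, 4], 'z': [4, 3]}
`print(a)` → prints {'x': [4, 3, 141], 'y': [1, 4]}
`print(b)` → prints {'x': [4, 3, 141], 'y': [1, 4], 'z': [4, 3]}

Answer:
{'x': [4, 3, 141], 'y': [1, 4]}
{'x': [4, 3, 141], 'y': [1, 4], 'z': [4, 3]}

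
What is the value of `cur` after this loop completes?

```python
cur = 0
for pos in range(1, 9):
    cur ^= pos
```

XOR of 1 to 8
`cur` takes the values: 0 → 1 → 3 → 0 → 4 → 1 → 7 → 0 → 8

Answer: 8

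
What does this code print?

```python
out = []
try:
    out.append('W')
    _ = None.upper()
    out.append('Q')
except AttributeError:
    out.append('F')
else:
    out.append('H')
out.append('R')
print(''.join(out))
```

Execution trace: 'W' (try body) → 'F' (except AttributeError) → 'R' (after the try/except). Output: WFR

Answer: WFR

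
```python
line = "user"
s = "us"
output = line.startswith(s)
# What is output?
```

Trace:
`line = "user"` → line = 'user'
`s = "us"` → s = 'us'
`output = line.startswith(s)` → output = True
So output = True

Answer: True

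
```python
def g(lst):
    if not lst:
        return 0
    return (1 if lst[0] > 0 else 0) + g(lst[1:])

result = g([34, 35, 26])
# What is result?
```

Count of positive elements in [34, 35, 26] = 3

Answer: 3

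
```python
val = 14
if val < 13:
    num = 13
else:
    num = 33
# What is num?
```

Trace:
`val = 14` → val = 14
`if val < 13: ...` → val < 13 is False, take else branch → num = 33
So num = 33

Answer: 33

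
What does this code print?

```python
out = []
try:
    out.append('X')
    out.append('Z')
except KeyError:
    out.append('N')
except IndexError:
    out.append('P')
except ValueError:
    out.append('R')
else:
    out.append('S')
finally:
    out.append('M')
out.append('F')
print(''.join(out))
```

Execution trace: 'X' (try body) → 'Z' (try body, no exception) → 'S' (else) → 'M' (finally) → 'F' (after the try/except). Output: XZSMF

Answer: XZSMF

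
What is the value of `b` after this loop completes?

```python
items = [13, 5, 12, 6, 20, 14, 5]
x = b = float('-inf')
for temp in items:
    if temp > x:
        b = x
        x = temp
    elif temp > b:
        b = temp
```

Second largest (with repeats) in [13, 5, 12, 6, 20, 14, 5]
`b` takes the values: -inf → 5 → 12 → 13 → 14

Answer: 14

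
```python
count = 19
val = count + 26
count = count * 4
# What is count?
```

Trace:
`count = 19` → count = 19
`val = count + 26` → val = 45
`count = count * 4` → count = 76
So count = 76

Answer: 76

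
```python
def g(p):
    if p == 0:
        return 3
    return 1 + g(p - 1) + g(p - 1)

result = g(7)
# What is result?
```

g(p) = 1 + 2·g(p-1), g(0)=3. Closed form: (3+1)·2^7 - 1 = 511.

Answer: 511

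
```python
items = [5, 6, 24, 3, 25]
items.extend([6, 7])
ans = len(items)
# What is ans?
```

Trace:
`items = [5, 6, 24, 3, 25]` → items = [5, 6, 24, 3, 25]
`items.extend([6, 7])` → items = [5, 6, 24, 3, 25, 6, 7]
`ans = len(items)` → ans = 7
So ans = 7

Answer: 7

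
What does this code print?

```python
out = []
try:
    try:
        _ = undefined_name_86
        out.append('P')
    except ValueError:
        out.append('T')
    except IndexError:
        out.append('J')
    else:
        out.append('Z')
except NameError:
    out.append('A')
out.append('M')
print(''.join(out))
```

Execution trace: 'A' (outer except NameError) → 'M' (after the try/except). Output: AM

Answer: AM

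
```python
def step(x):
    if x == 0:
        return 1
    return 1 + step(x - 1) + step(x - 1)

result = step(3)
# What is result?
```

step(x) = 1 + 2·step(x-1), step(0)=1. Closed form: (1+1)·2^3 - 1 = 15.

Answer: 15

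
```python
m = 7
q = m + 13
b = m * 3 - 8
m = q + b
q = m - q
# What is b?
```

Trace:
`m = 7` → m = 7
`q = m + 13` → q = 20
`b = m * 3 - 8` → b = 13
`m = q + b` → m = 33
`q = m - q` → q = 13
So b = 13

Answer: 13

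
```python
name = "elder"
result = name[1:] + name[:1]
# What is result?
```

Trace:
`name = "elder"` → name = 'elder'
`result = name[1:] + name[:1]` → result = 'ldere'
So result = 'ldere'

Answer: 'ldere'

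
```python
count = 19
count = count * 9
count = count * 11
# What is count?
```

Trace:
`count = 19` → count = 19
`count = count * 9` → count = 171
`count = count * 11` → count = 1881
So count = 1881

Answer: 1881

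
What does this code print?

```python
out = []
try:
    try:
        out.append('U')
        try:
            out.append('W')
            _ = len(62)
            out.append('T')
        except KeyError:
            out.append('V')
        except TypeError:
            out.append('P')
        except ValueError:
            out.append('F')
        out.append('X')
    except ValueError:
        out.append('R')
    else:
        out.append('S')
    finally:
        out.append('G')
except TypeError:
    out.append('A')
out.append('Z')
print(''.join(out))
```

Execution trace: 'U' (try body) → 'W' (inner try body) → 'P' (inner except TypeError) → 'X' (try body, no exception) → 'S' (else) → 'G' (finally) → 'Z' (after the try/except). Output: UWPXSGZ

Answer: UWPXSGZ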